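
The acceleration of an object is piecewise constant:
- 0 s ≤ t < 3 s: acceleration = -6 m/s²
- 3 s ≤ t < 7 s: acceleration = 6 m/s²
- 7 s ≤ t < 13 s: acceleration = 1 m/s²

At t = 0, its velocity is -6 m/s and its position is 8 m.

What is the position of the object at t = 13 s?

-67 m

On each constant-a segment, Δv = aΔt and Δx = v₀Δt + ½aΔt²; chain segment to segment.
0–3 s: v starts -6 m/s; Δx = -6·3 + ½·-6·3² = -45 m; v ends -24 m/s.
3–7 s: v starts -24 m/s; Δx = -24·4 + ½·6·4² = -48 m; v ends 0 m/s.
7–13 s: v starts 0 m/s; Δx = 0·6 + ½·1·6² = 18 m; v ends 6 m/s.
x(13) = 8 + Σ Δx = -67 m.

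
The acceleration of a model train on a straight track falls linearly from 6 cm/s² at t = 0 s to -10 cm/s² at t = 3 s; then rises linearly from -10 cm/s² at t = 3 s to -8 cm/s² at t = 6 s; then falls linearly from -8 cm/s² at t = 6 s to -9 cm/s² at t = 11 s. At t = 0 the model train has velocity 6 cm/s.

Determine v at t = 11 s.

Δv equals the area under the a-t graph; then v = v₀ + Δv.
0–3 s: ½(6 + -10)(3) = -6 cm/s
3–6 s: ½(-10 + -8)(3) = -27 cm/s
6–11 s: ½(-8 + -9)(5) = -42.5 cm/s
Δv = -75.5 cm/s, so v(11) = 6 + (-75.5) = -69.5 cm/s.

-69.5 cm/s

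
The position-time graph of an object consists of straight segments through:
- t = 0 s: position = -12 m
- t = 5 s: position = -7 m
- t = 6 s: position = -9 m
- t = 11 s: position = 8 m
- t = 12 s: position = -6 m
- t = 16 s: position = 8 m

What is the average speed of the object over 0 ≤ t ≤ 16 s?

Average speed = (total path length)/(elapsed time); on a piecewise-linear x-t graph the path length is Σ|Δx|.
0–5 s: |Δx| = |-7 − -12| = 5 m
5–6 s: |Δx| = |-9 − -7| = 2 m
6–11 s: |Δx| = |8 − -9| = 17 m
11–12 s: |Δx| = |-6 − 8| = 14 m
12–16 s: |Δx| = |8 − -6| = 14 m
Total path = 52 m; average speed = 52/16 = 3.25 m/s.

3.25 m/s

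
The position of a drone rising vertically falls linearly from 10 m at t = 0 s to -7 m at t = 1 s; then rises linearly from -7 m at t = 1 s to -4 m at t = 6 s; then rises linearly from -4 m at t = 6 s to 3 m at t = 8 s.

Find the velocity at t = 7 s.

3.5 m/s

Velocity is the slope of the x-t graph on 6–8 s: (3 − -4)/(8 − 6) = 3.5 m/s.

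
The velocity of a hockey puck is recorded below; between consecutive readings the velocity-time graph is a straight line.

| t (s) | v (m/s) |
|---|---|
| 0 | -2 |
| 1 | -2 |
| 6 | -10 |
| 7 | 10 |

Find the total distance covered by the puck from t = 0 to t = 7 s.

37 m

Total distance travelled is ∫|v| dt — sum the magnitudes of each area piece.
0–1 s: |-2| × 1 = 2 m
1–6 s: |½(-2 + -10)(5)| = 30 m
6–7 s: v = 0 at t = 6.5 s; triangle areas 2.5 + 2.5 = 5 m
Total distance = 37 m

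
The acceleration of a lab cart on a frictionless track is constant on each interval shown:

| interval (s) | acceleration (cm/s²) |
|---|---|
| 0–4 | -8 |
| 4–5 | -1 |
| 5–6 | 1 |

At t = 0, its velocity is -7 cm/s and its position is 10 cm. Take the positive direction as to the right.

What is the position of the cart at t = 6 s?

On each constant-a segment, Δv = aΔt and Δx = v₀Δt + ½aΔt²; chain segment to segment.
0–4 s: v starts -7 cm/s; Δx = -7·4 + ½·-8·4² = -92 cm; v ends -39 cm/s.
4–5 s: v starts -39 cm/s; Δx = -39·1 + ½·-1·1² = -39.5 cm; v ends -40 cm/s.
5–6 s: v starts -40 cm/s; Δx = -40·1 + ½·1·1² = -39.5 cm; v ends -39 cm/s.
x(6) = 10 + Σ Δx = -161 cm.

-161 cm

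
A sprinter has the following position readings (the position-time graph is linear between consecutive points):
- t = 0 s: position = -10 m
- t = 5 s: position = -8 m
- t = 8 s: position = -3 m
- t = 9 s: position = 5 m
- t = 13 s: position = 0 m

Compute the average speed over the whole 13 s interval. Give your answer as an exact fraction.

Average speed = (total path length)/(elapsed time); on a piecewise-linear x-t graph the path length is Σ|Δx|.
0–5 s: |Δx| = |-8 − -10| = 2 m
5–8 s: |Δx| = |-3 − -8| = 5 m
8–9 s: |Δx| = |5 − -3| = 8 m
9–13 s: |Δx| = |0 − 5| = 5 m
Total path = 20 m; average speed = 20/13 = 20/13 m/s.

20/13 m/s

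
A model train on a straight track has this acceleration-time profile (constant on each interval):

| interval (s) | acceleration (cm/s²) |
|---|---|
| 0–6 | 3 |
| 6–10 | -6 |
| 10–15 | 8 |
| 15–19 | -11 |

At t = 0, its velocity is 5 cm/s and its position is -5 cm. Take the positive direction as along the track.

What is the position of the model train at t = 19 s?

On each constant-a segment, Δv = aΔt and Δx = v₀Δt + ½aΔt²; chain segment to segment.
0–6 s: v starts 5 cm/s; Δx = 5·6 + ½·3·6² = 84 cm; v ends 23 cm/s.
6–10 s: v starts 23 cm/s; Δx = 23·4 + ½·-6·4² = 44 cm; v ends -1 cm/s.
10–15 s: v starts -1 cm/s; Δx = -1·5 + ½·8·5² = 95 cm; v ends 39 cm/s.
15–19 s: v starts 39 cm/s; Δx = 39·4 + ½·-11·4² = 68 cm; v ends -5 cm/s.
x(19) = -5 + Σ Δx = 286 cm.

286 cm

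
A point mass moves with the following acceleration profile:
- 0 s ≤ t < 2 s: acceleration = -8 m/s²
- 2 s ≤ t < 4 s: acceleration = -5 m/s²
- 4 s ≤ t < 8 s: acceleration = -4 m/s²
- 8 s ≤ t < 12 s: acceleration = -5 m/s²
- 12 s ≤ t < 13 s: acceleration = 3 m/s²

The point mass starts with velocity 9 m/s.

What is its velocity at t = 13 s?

Δv equals the area under the a-t graph; then v = v₀ + Δv.
0–2 s: -8 × 2 = -16 m/s
2–4 s: -5 × 2 = -10 m/s
4–8 s: -4 × 4 = -16 m/s
8–12 s: -5 × 4 = -20 m/s
12–13 s: 3 × 1 = 3 m/s
Δv = -59 m/s, so v(13) = 9 + (-59) = -50 m/s.

-50 m/s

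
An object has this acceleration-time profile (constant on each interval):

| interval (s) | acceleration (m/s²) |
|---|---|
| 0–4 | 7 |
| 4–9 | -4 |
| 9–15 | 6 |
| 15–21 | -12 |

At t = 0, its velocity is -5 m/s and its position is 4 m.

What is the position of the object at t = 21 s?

On each constant-a segment, Δv = aΔt and Δx = v₀Δt + ½aΔt²; chain segment to segment.
0–4 s: v starts -5 m/s; Δx = -5·4 + ½·7·4² = 36 m; v ends 23 m/s.
4–9 s: v starts 23 m/s; Δx = 23·5 + ½·-4·5² = 65 m; v ends 3 m/s.
9–15 s: v starts 3 m/s; Δx = 3·6 + ½·6·6² = 126 m; v ends 39 m/s.
15–21 s: v starts 39 m/s; Δx = 39·6 + ½·-12·6² = 18 m; v ends -33 m/s.
x(21) = 4 + Σ Δx = 249 m.

249 m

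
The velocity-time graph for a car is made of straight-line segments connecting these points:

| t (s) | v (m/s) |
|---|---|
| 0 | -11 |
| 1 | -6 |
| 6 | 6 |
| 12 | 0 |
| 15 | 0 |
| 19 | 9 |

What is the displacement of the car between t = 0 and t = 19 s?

Net displacement equals the area under the velocity-time graph (areas below the axis count negative).
0–1 s: ½(-11 + -6)(1) = -8.5 m
1–6 s: ½(-6 + 6)(5) = 0 m
6–12 s: ½(6 + 0)(6) = 18 m
12–15 s: 0 × 3 = 0 m
15–19 s: ½(0 + 9)(4) = 18 m
Net displacement = 27.5 m

27.5 m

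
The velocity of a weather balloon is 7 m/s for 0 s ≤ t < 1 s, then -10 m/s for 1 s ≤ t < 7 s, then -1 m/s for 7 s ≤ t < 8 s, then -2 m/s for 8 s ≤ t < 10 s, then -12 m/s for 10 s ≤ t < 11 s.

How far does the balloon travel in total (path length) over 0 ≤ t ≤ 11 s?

84 m

Distance (not displacement) is the total path length: add the absolute areas under v-t.
0–1 s: |7| × 1 = 7 m
1–7 s: |-10| × 6 = 60 m
7–8 s: |-1| × 1 = 1 m
8–10 s: |-2| × 2 = 4 m
10–11 s: |-12| × 1 = 12 m
Total distance = 84 m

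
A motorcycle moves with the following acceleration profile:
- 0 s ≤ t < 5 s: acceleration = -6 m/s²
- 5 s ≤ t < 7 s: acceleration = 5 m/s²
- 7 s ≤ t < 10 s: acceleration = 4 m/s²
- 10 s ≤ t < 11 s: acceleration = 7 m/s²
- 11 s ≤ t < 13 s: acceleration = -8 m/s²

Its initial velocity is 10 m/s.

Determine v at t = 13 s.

-7 m/s

Δv equals the area under the a-t graph; then v = v₀ + Δv.
0–5 s: -6 × 5 = -30 m/s
5–7 s: 5 × 2 = 10 m/s
7–10 s: 4 × 3 = 12 m/s
10–11 s: 7 × 1 = 7 m/s
11–13 s: -8 × 2 = -16 m/s
Δv = -17 m/s, so v(13) = 10 + (-17) = -7 m/s.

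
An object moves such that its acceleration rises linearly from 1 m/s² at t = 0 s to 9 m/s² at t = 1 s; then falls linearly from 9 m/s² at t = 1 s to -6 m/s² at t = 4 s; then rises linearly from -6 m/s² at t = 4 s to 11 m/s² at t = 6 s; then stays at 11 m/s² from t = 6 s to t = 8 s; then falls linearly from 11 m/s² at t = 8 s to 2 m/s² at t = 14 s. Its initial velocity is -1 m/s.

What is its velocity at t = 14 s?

74.5 m/s

Δv equals the area under the a-t graph; then v = v₀ + Δv.
0–1 s: ½(1 + 9)(1) = 5 m/s
1–4 s: ½(9 + -6)(3) = 4.5 m/s
4–6 s: ½(-6 + 11)(2) = 5 m/s
6–8 s: 11 × 2 = 22 m/s
8–14 s: ½(11 + 2)(6) = 39 m/s
Δv = 75.5 m/s, so v(14) = -1 + (75.5) = 74.5 m/s.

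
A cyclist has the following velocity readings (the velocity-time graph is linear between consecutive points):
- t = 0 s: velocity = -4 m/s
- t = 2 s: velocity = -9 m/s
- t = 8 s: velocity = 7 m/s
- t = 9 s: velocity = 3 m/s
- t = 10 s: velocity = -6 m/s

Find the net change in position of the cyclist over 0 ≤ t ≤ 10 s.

Net displacement equals the area under the velocity-time graph (areas below the axis count negative).
0–2 s: ½(-4 + -9)(2) = -13 m
2–8 s: ½(-9 + 7)(6) = -6 m
8–9 s: ½(7 + 3)(1) = 5 m
9–10 s: ½(3 + -6)(1) = -1.5 m
Net displacement = -15.5 m

-15.5 m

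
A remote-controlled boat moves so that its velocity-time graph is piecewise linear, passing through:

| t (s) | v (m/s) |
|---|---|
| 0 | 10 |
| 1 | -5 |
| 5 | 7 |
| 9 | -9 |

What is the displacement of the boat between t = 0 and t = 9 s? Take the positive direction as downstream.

2.5 m

Net displacement equals the area under the velocity-time graph (areas below the axis count negative).
0–1 s: ½(10 + -5)(1) = 2.5 m
1–5 s: ½(-5 + 7)(4) = 4 m
5–9 s: ½(7 + -9)(4) = -4 m
Net displacement = 2.5 m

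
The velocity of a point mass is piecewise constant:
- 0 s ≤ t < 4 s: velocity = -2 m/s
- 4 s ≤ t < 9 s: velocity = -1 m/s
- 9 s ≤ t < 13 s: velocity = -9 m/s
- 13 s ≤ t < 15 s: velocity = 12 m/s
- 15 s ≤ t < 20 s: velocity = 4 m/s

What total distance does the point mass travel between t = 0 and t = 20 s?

93 m

Distance (not displacement) is the total path length: add the absolute areas under v-t.
0–4 s: |-2| × 4 = 8 m
4–9 s: |-1| × 5 = 5 m
9–13 s: |-9| × 4 = 36 m
13–15 s: |12| × 2 = 24 m
15–20 s: |4| × 5 = 20 m
Total distance = 93 m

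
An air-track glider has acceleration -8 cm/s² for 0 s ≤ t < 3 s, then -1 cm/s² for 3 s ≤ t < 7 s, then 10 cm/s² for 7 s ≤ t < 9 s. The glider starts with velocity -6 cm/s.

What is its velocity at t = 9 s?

Δv equals the area under the a-t graph; then v = v₀ + Δv.
0–3 s: -8 × 3 = -24 cm/s
3–7 s: -1 × 4 = -4 cm/s
7–9 s: 10 × 2 = 20 cm/s
Δv = -8 cm/s, so v(9) = -6 + (-8) = -14 cm/s.

-14 cm/s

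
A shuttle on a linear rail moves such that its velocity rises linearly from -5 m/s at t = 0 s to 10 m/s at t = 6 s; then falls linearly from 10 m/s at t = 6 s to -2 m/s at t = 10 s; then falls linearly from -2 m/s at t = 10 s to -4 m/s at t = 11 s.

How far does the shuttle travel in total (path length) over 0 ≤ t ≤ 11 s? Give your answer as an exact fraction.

136/3 m

Distance (not displacement) is the total path length: add the absolute areas under v-t.
0–6 s: v = 0 at t = 2 s; triangle areas 5 + 20 = 25 m
6–10 s: v = 0 at t = 28/3 s; triangle areas 50/3 + 2/3 = 52/3 m
10–11 s: |½(-2 + -4)(1)| = 3 m
Total distance = 136/3 m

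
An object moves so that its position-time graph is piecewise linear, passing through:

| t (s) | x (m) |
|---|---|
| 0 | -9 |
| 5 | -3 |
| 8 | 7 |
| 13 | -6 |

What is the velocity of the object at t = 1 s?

Velocity is the slope of the x-t graph on 0–5 s: (-3 − -9)/(5 − 0) = 1.2 m/s.

1.2 m/s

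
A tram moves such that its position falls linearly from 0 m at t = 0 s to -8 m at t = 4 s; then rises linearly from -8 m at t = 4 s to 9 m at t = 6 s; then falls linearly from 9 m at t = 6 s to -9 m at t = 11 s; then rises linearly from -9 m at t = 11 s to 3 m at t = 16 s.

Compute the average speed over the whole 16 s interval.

Average speed = (total path length)/(elapsed time); on a piecewise-linear x-t graph the path length is Σ|Δx|.
0–4 s: |Δx| = |-8 − 0| = 8 m
4–6 s: |Δx| = |9 − -8| = 17 m
6–11 s: |Δx| = |-9 − 9| = 18 m
11–16 s: |Δx| = |3 − -9| = 12 m
Total path = 55 m; average speed = 55/16 = 3.4375 m/s.

3.4375 m/s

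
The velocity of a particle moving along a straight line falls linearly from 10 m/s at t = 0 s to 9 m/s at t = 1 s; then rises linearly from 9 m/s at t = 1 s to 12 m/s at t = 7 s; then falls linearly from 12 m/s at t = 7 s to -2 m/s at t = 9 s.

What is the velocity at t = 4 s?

On 1–7 s the graph is linear from 9 to 12 m/s: v(4) = 9 + (12 − 9)·(4 − 1)/(7 − 1) = 10.5 m/s.

10.5 m/s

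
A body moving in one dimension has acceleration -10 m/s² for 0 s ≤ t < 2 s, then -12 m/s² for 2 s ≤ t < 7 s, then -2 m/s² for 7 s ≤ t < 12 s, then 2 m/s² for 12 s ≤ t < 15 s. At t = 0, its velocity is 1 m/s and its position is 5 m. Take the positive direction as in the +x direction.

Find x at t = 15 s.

-936 m

On each constant-a segment, Δv = aΔt and Δx = v₀Δt + ½aΔt²; chain segment to segment.
0–2 s: v starts 1 m/s; Δx = 1·2 + ½·-10·2² = -18 m; v ends -19 m/s.
2–7 s: v starts -19 m/s; Δx = -19·5 + ½·-12·5² = -245 m; v ends -79 m/s.
7–12 s: v starts -79 m/s; Δx = -79·5 + ½·-2·5² = -420 m; v ends -89 m/s.
12–15 s: v starts -89 m/s; Δx = -89·3 + ½·2·3² = -258 m; v ends -83 m/s.
x(15) = 5 + Σ Δx = -936 m.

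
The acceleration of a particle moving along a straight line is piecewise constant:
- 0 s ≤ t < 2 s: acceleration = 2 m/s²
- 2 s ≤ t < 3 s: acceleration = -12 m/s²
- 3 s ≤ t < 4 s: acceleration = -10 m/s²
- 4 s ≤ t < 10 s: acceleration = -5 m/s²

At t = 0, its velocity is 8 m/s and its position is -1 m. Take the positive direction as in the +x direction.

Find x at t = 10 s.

On each constant-a segment, Δv = aΔt and Δx = v₀Δt + ½aΔt²; chain segment to segment.
0–2 s: v starts 8 m/s; Δx = 8·2 + ½·2·2² = 20 m; v ends 12 m/s.
2–3 s: v starts 12 m/s; Δx = 12·1 + ½·-12·1² = 6 m; v ends 0 m/s.
3–4 s: v starts 0 m/s; Δx = 0·1 + ½·-10·1² = -5 m; v ends -10 m/s.
4–10 s: v starts -10 m/s; Δx = -10·6 + ½·-5·6² = -150 m; v ends -40 m/s.
x(10) = -1 + Σ Δx = -130 m.

-130 m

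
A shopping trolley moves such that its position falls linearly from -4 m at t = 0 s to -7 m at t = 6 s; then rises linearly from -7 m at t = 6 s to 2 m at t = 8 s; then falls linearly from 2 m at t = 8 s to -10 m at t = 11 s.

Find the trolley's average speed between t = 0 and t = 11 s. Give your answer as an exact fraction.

Average speed = (total path length)/(elapsed time); on a piecewise-linear x-t graph the path length is Σ|Δx|.
0–6 s: |Δx| = |-7 − -4| = 3 m
6–8 s: |Δx| = |2 − -7| = 9 m
8–11 s: |Δx| = |-10 − 2| = 12 m
Total path = 24 m; average speed = 24/11 = 24/11 m/s.

24/11 m/s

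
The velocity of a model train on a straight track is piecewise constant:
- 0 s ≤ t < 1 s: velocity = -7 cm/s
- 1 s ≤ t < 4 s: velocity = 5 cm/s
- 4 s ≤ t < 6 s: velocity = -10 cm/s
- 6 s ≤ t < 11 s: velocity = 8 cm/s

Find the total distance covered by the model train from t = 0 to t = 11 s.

82 cm

Total distance travelled is ∫|v| dt — sum the magnitudes of each area piece.
0–1 s: |-7| × 1 = 7 cm
1–4 s: |5| × 3 = 15 cm
4–6 s: |-10| × 2 = 20 cm
6–11 s: |8| × 5 = 40 cm
Total distance = 82 cm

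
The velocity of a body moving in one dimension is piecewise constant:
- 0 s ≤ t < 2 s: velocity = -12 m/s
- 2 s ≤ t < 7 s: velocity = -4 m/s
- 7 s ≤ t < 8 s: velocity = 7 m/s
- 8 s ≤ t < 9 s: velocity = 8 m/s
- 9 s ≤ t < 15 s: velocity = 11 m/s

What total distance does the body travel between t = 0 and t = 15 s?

Total distance travelled is ∫|v| dt — sum the magnitudes of each area piece.
0–2 s: |-12| × 2 = 24 m
2–7 s: |-4| × 5 = 20 m
7–8 s: |7| × 1 = 7 m
8–9 s: |8| × 1 = 8 m
9–15 s: |11| × 6 = 66 m
Total distance = 125 m

125 m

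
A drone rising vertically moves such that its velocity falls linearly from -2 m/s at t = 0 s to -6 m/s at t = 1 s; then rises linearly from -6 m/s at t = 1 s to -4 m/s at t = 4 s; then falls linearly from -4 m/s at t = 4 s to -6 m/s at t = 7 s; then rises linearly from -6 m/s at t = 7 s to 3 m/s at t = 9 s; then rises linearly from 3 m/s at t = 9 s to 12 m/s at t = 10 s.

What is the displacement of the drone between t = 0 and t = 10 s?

Displacement is the signed area under the v-t curve.
0–1 s: ½(-2 + -6)(1) = -4 m
1–4 s: ½(-6 + -4)(3) = -15 m
4–7 s: ½(-4 + -6)(3) = -15 m
7–9 s: ½(-6 + 3)(2) = -3 m
9–10 s: ½(3 + 12)(1) = 7.5 m
Net displacement = -29.5 m

-29.5 m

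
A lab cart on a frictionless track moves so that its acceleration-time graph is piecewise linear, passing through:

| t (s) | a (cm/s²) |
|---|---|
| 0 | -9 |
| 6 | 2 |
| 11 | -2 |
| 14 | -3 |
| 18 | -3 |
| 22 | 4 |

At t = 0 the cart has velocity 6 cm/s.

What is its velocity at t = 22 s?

Δv equals the area under the a-t graph; then v = v₀ + Δv.
0–6 s: ½(-9 + 2)(6) = -21 cm/s
6–11 s: ½(2 + -2)(5) = 0 cm/s
11–14 s: ½(-2 + -3)(3) = -7.5 cm/s
14–18 s: -3 × 4 = -12 cm/s
18–22 s: ½(-3 + 4)(4) = 2 cm/s
Δv = -38.5 cm/s, so v(22) = 6 + (-38.5) = -32.5 cm/s.

-32.5 cm/s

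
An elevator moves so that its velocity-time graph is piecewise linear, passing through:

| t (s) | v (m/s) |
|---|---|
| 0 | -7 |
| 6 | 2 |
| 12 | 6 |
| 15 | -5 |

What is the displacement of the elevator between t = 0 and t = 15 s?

Displacement is the signed area under the v-t curve.
0–6 s: ½(-7 + 2)(6) = -15 m
6–12 s: ½(2 + 6)(6) = 24 m
12–15 s: ½(6 + -5)(3) = 1.5 m
Net displacement = 10.5 m

10.5 m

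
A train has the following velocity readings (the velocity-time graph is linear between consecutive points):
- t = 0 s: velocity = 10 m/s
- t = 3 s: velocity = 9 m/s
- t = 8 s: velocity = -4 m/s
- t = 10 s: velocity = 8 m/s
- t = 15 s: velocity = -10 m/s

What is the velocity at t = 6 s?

On 3–8 s the graph is linear from 9 to -4 m/s: v(6) = 9 + (-4 − 9)·(6 − 3)/(8 − 3) = 1.2 m/s.

1.2 m/s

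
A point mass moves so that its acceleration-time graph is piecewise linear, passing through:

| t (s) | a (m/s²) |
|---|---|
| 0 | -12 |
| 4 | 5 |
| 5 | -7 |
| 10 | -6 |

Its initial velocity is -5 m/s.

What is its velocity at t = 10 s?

Δv equals the area under the a-t graph; then v = v₀ + Δv.
0–4 s: ½(-12 + 5)(4) = -14 m/s
4–5 s: ½(5 + -7)(1) = -1 m/s
5–10 s: ½(-7 + -6)(5) = -32.5 m/s
Δv = -47.5 m/s, so v(10) = -5 + (-47.5) = -52.5 m/s.

-52.5 m/s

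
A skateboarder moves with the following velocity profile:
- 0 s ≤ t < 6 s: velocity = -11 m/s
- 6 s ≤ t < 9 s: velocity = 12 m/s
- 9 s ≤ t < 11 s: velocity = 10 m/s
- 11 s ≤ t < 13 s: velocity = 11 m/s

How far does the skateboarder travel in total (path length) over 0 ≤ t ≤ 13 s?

Total distance travelled is ∫|v| dt — sum the magnitudes of each area piece.
0–6 s: |-11| × 6 = 66 m
6–9 s: |12| × 3 = 36 m
9–11 s: |10| × 2 = 20 m
11–13 s: |11| × 2 = 22 m
Total distance = 144 m

144 m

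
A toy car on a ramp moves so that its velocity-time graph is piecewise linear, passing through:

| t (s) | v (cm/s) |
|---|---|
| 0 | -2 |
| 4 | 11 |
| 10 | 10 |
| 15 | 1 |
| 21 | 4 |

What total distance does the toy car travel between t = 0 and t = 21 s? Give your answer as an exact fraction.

Total distance travelled is ∫|v| dt — sum the magnitudes of each area piece.
0–4 s: v = 0 at t = 8/13 s; triangle areas 8/13 + 242/13 = 250/13 cm
4–10 s: |½(11 + 10)(6)| = 63 cm
10–15 s: |½(10 + 1)(5)| = 27.5 cm
15–21 s: |½(1 + 4)(6)| = 15 cm
Total distance = 3243/26 cm

3243/26 cm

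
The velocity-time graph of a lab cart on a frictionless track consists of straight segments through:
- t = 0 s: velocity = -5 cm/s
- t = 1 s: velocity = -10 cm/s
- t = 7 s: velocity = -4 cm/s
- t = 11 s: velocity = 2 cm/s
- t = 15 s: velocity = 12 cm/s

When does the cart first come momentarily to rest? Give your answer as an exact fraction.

v changes sign on 7–11 s (from -4 to 2); the graph is linear there, so v = 0 at t = 7 + (4)·(11 − 7)/(2 − -4) = 29/3 s.

t = 29/3 s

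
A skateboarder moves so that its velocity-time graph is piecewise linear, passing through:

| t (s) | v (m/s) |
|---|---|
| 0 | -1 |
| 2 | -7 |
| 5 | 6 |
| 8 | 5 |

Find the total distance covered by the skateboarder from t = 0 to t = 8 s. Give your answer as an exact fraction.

Total distance travelled is ∫|v| dt — sum the magnitudes of each area piece.
0–2 s: |½(-1 + -7)(2)| = 8 m
2–5 s: v = 0 at t = 47/13 s; triangle areas 147/26 + 54/13 = 255/26 m
5–8 s: |½(6 + 5)(3)| = 16.5 m
Total distance = 446/13 m

446/13 m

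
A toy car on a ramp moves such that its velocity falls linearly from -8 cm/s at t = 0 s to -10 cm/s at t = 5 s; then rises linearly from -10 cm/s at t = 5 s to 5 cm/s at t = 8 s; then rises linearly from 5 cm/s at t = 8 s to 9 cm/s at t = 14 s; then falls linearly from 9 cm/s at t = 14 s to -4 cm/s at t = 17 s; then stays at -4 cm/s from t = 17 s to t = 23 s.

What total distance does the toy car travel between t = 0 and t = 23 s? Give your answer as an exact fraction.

1751/13 cm

Distance (not displacement) is the total path length: add the absolute areas under v-t.
0–5 s: |½(-8 + -10)(5)| = 45 cm
5–8 s: v = 0 at t = 7 s; triangle areas 10 + 2.5 = 12.5 cm
8–14 s: |½(5 + 9)(6)| = 42 cm
14–17 s: v = 0 at t = 209/13 s; triangle areas 243/26 + 24/13 = 291/26 cm
17–23 s: |-4| × 6 = 24 cm
Total distance = 1751/13 cm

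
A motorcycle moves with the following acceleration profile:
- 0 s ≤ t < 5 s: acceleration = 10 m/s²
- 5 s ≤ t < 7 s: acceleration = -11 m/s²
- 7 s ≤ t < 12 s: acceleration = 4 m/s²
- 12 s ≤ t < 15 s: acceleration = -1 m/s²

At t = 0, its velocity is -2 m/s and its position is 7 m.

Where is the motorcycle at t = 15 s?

509.5 m

On each constant-a segment, Δv = aΔt and Δx = v₀Δt + ½aΔt²; chain segment to segment.
0–5 s: v starts -2 m/s; Δx = -2·5 + ½·10·5² = 115 m; v ends 48 m/s.
5–7 s: v starts 48 m/s; Δx = 48·2 + ½·-11·2² = 74 m; v ends 26 m/s.
7–12 s: v starts 26 m/s; Δx = 26·5 + ½·4·5² = 180 m; v ends 46 m/s.
12–15 s: v starts 46 m/s; Δx = 46·3 + ½·-1·3² = 133.5 m; v ends 43 m/s.
x(15) = 7 + Σ Δx = 509.5 m.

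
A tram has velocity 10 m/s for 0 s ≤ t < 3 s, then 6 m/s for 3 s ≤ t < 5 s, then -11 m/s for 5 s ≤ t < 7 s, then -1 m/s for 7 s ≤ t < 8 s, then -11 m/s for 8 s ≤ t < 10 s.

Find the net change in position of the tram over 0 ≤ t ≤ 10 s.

-3 m

Displacement is the signed area under the v-t curve.
0–3 s: 10 × 3 = 30 m
3–5 s: 6 × 2 = 12 m
5–7 s: -11 × 2 = -22 m
7–8 s: -1 × 1 = -1 m
8–10 s: -11 × 2 = -22 m
Net displacement = -3 m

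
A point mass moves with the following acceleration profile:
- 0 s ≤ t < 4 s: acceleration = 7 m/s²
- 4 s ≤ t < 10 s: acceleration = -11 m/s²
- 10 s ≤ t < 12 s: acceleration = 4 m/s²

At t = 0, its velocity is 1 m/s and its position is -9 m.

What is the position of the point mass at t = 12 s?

-39 m

On each constant-a segment, Δv = aΔt and Δx = v₀Δt + ½aΔt²; chain segment to segment.
0–4 s: v starts 1 m/s; Δx = 1·4 + ½·7·4² = 60 m; v ends 29 m/s.
4–10 s: v starts 29 m/s; Δx = 29·6 + ½·-11·6² = -24 m; v ends -37 m/s.
10–12 s: v starts -37 m/s; Δx = -37·2 + ½·4·2² = -66 m; v ends -29 m/s.
x(12) = -9 + Σ Δx = -39 m.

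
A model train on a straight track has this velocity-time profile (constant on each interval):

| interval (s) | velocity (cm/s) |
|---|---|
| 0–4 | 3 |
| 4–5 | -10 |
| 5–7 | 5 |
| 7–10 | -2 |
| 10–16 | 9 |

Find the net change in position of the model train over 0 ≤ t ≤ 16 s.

Net displacement equals the area under the velocity-time graph (areas below the axis count negative).
0–4 s: 3 × 4 = 12 cm
4–5 s: -10 × 1 = -10 cm
5–7 s: 5 × 2 = 10 cm
7–10 s: -2 × 3 = -6 cm
10–16 s: 9 × 6 = 54 cm
Net displacement = 60 cm

60 cm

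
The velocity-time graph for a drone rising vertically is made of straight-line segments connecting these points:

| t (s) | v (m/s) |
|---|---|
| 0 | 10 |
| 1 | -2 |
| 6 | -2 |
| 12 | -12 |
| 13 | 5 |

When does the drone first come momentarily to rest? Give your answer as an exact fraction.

t = 5/6 s

v changes sign on 0–1 s (from 10 to -2); the graph is linear there, so v = 0 at t = 0 + (-10)·(1 − 0)/(-2 − 10) = 5/6 s.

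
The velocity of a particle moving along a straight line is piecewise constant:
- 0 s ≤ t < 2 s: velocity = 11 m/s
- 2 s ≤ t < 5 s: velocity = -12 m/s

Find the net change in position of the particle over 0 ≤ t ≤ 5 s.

Net displacement equals the area under the velocity-time graph (areas below the axis count negative).
0–2 s: 11 × 2 = 22 m
2–5 s: -12 × 3 = -36 m
Net displacement = -14 m

-14 m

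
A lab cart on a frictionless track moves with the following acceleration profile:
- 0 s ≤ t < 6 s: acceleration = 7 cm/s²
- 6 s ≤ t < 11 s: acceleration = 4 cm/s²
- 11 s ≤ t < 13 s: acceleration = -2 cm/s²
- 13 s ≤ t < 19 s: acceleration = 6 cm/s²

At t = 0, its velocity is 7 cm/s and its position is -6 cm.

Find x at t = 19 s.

On each constant-a segment, Δv = aΔt and Δx = v₀Δt + ½aΔt²; chain segment to segment.
0–6 s: v starts 7 cm/s; Δx = 7·6 + ½·7·6² = 168 cm; v ends 49 cm/s.
6–11 s: v starts 49 cm/s; Δx = 49·5 + ½·4·5² = 295 cm; v ends 69 cm/s.
11–13 s: v starts 69 cm/s; Δx = 69·2 + ½·-2·2² = 134 cm; v ends 65 cm/s.
13–19 s: v starts 65 cm/s; Δx = 65·6 + ½·6·6² = 498 cm; v ends 101 cm/s.
x(19) = -6 + Σ Δx = 1089 cm.

1089 cm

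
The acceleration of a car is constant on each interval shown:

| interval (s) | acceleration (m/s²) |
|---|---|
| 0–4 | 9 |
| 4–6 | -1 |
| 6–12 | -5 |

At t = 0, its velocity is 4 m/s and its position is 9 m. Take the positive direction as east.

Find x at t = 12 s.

313 m

On each constant-a segment, Δv = aΔt and Δx = v₀Δt + ½aΔt²; chain segment to segment.
0–4 s: v starts 4 m/s; Δx = 4·4 + ½·9·4² = 88 m; v ends 40 m/s.
4–6 s: v starts 40 m/s; Δx = 40·2 + ½·-1·2² = 78 m; v ends 38 m/s.
6–12 s: v starts 38 m/s; Δx = 38·6 + ½·-5·6² = 138 m; v ends 8 m/s.
x(12) = 9 + Σ Δx = 313 m.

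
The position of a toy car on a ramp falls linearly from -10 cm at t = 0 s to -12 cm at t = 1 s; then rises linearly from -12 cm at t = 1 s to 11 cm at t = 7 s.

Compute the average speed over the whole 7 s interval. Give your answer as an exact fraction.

25/7 cm/s

Average speed = (total path length)/(elapsed time); on a piecewise-linear x-t graph the path length is Σ|Δx|.
0–1 s: |Δx| = |-12 − -10| = 2 cm
1–7 s: |Δx| = |11 − -12| = 23 cm
Total path = 25 cm; average speed = 25/7 = 25/7 cm/s.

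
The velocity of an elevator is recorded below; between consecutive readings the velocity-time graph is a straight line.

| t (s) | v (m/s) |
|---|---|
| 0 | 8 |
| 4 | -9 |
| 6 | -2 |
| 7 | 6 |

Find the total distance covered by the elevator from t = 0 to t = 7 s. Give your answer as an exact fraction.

1039/34 m

Total distance travelled is ∫|v| dt — sum the magnitudes of each area piece.
0–4 s: v = 0 at t = 32/17 s; triangle areas 128/17 + 162/17 = 290/17 m
4–6 s: |½(-9 + -2)(2)| = 11 m
6–7 s: v = 0 at t = 6.25 s; triangle areas 0.25 + 2.25 = 2.5 m
Total distance = 1039/34 m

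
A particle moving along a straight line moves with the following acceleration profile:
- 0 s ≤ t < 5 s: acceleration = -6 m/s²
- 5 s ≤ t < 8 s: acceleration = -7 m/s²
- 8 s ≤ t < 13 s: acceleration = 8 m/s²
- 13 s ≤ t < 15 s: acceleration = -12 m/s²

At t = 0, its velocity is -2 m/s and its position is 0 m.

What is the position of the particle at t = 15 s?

-427.5 m

On each constant-a segment, Δv = aΔt and Δx = v₀Δt + ½aΔt²; chain segment to segment.
0–5 s: v starts -2 m/s; Δx = -2·5 + ½·-6·5² = -85 m; v ends -32 m/s.
5–8 s: v starts -32 m/s; Δx = -32·3 + ½·-7·3² = -127.5 m; v ends -53 m/s.
8–13 s: v starts -53 m/s; Δx = -53·5 + ½·8·5² = -165 m; v ends -13 m/s.
13–15 s: v starts -13 m/s; Δx = -13·2 + ½·-12·2² = -50 m; v ends -37 m/s.
x(15) = 0 + Σ Δx = -427.5 m.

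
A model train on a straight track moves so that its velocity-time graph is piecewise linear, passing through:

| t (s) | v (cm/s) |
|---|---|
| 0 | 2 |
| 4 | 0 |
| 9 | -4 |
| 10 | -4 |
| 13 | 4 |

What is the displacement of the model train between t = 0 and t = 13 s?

-10 cm

Net displacement equals the area under the velocity-time graph (areas below the axis count negative).
0–4 s: ½(2 + 0)(4) = 4 cm
4–9 s: ½(0 + -4)(5) = -10 cm
9–10 s: -4 × 1 = -4 cm
10–13 s: ½(-4 + 4)(3) = 0 cm
Net displacement = -10 cm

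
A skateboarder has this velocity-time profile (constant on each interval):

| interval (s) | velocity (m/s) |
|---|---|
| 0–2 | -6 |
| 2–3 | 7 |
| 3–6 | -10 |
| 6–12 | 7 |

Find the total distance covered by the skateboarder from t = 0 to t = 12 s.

Total distance travelled is ∫|v| dt — sum the magnitudes of each area piece.
0–2 s: |-6| × 2 = 12 m
2–3 s: |7| × 1 = 7 m
3–6 s: |-10| × 3 = 30 m
6–12 s: |7| × 6 = 42 m
Total distance = 91 m

91 m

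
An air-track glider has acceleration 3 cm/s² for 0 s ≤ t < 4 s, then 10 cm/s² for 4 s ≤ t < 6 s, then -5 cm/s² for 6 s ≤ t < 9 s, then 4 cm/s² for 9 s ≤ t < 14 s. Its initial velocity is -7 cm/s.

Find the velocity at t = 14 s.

Δv equals the area under the a-t graph; then v = v₀ + Δv.
0–4 s: 3 × 4 = 12 cm/s
4–6 s: 10 × 2 = 20 cm/s
6–9 s: -5 × 3 = -15 cm/s
9–14 s: 4 × 5 = 20 cm/s
Δv = 37 cm/s, so v(14) = -7 + (37) = 30 cm/s.

30 cm/s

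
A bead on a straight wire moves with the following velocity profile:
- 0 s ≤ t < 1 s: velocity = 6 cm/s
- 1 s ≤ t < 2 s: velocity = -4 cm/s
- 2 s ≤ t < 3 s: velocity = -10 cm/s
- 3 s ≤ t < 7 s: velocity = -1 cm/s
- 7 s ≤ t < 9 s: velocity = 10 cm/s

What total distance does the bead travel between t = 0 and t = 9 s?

Distance (not displacement) is the total path length: add the absolute areas under v-t.
0–1 s: |6| × 1 = 6 cm
1–2 s: |-4| × 1 = 4 cm
2–3 s: |-10| × 1 = 10 cm
3–7 s: |-1| × 4 = 4 cm
7–9 s: |10| × 2 = 20 cm
Total distance = 44 cm

44 cm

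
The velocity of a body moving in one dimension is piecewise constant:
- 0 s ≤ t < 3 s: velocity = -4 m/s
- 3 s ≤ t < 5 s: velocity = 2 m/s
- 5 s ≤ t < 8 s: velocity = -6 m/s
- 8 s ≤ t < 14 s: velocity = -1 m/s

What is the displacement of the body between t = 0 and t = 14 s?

-32 m

Displacement is the signed area under the v-t curve.
0–3 s: -4 × 3 = -12 m
3–5 s: 2 × 2 = 4 m
5–8 s: -6 × 3 = -18 m
8–14 s: -1 × 6 = -6 m
Net displacement = -32 m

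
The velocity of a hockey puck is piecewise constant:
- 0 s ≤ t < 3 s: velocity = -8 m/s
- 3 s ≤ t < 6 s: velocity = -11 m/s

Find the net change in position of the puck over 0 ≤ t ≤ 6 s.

Net displacement equals the area under the velocity-time graph (areas below the axis count negative).
0–3 s: -8 × 3 = -24 m
3–6 s: -11 × 3 = -33 m
Net displacement = -57 m

-57 m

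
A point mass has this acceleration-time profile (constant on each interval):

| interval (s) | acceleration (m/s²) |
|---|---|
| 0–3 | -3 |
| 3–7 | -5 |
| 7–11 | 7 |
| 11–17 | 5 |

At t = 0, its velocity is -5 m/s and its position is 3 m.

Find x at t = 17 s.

On each constant-a segment, Δv = aΔt and Δx = v₀Δt + ½aΔt²; chain segment to segment.
0–3 s: v starts -5 m/s; Δx = -5·3 + ½·-3·3² = -28.5 m; v ends -14 m/s.
3–7 s: v starts -14 m/s; Δx = -14·4 + ½·-5·4² = -96 m; v ends -34 m/s.
7–11 s: v starts -34 m/s; Δx = -34·4 + ½·7·4² = -80 m; v ends -6 m/s.
11–17 s: v starts -6 m/s; Δx = -6·6 + ½·5·6² = 54 m; v ends 24 m/s.
x(17) = 3 + Σ Δx = -147.5 m.

-147.5 m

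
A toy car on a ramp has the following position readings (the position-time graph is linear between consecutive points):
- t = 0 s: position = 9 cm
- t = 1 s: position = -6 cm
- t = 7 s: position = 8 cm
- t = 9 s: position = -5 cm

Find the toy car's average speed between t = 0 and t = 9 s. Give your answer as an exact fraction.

Average speed = (total path length)/(elapsed time); on a piecewise-linear x-t graph the path length is Σ|Δx|.
0–1 s: |Δx| = |-6 − 9| = 15 cm
1–7 s: |Δx| = |8 − -6| = 14 cm
7–9 s: |Δx| = |-5 − 8| = 13 cm
Total path = 42 cm; average speed = 42/9 = 14/3 cm/s.

14/3 cm/s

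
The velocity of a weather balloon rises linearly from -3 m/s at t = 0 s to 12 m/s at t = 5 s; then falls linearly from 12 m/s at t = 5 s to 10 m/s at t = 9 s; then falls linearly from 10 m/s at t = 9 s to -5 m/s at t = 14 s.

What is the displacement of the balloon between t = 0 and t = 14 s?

79 m

Displacement is the signed area under the v-t curve.
0–5 s: ½(-3 + 12)(5) = 22.5 m
5–9 s: ½(12 + 10)(4) = 44 m
9–14 s: ½(10 + -5)(5) = 12.5 m
Net displacement = 79 m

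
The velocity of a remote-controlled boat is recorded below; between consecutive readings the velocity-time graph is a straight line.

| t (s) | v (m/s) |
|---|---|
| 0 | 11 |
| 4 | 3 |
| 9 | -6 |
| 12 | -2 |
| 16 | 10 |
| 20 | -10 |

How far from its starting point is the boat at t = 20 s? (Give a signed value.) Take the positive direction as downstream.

Displacement is the signed area under the v-t curve.
0–4 s: ½(11 + 3)(4) = 28 m
4–9 s: ½(3 + -6)(5) = -7.5 m
9–12 s: ½(-6 + -2)(3) = -12 m
12–16 s: ½(-2 + 10)(4) = 16 m
16–20 s: ½(10 + -10)(4) = 0 m
Net displacement = 24.5 m

24.5 m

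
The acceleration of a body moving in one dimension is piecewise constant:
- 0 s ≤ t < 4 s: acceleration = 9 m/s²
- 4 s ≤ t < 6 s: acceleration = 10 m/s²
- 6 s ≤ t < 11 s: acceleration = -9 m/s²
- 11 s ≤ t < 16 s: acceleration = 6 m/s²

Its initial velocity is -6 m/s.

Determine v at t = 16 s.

35 m/s

Δv equals the area under the a-t graph; then v = v₀ + Δv.
0–4 s: 9 × 4 = 36 m/s
4–6 s: 10 × 2 = 20 m/s
6–11 s: -9 × 5 = -45 m/s
11–16 s: 6 × 5 = 30 m/s
Δv = 41 m/s, so v(16) = -6 + (41) = 35 m/s.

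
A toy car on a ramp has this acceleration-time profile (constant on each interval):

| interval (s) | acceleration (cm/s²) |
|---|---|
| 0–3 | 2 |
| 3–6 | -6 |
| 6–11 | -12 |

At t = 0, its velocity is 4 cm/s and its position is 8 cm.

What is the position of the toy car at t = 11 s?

On each constant-a segment, Δv = aΔt and Δx = v₀Δt + ½aΔt²; chain segment to segment.
0–3 s: v starts 4 cm/s; Δx = 4·3 + ½·2·3² = 21 cm; v ends 10 cm/s.
3–6 s: v starts 10 cm/s; Δx = 10·3 + ½·-6·3² = 3 cm; v ends -8 cm/s.
6–11 s: v starts -8 cm/s; Δx = -8·5 + ½·-12·5² = -190 cm; v ends -68 cm/s.
x(11) = 8 + Σ Δx = -158 cm.

-158 cm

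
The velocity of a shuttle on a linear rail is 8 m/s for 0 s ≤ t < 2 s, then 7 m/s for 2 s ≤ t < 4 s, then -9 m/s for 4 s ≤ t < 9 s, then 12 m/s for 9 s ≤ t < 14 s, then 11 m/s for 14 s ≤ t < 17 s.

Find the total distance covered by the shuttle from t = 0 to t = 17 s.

Total distance travelled is ∫|v| dt — sum the magnitudes of each area piece.
0–2 s: |8| × 2 = 16 m
2–4 s: |7| × 2 = 14 m
4–9 s: |-9| × 5 = 45 m
9–14 s: |12| × 5 = 60 m
14–17 s: |11| × 3 = 33 m
Total distance = 168 m

168 m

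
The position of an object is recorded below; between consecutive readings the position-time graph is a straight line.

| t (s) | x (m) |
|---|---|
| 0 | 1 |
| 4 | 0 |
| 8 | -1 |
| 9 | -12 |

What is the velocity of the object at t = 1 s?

Velocity is the slope of the x-t graph on 0–4 s: (0 − 1)/(4 − 0) = -0.25 m/s.

-0.25 m/s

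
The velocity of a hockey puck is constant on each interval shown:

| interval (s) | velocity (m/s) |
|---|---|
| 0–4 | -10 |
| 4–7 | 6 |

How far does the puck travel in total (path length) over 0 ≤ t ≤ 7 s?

58 m

Distance (not displacement) is the total path length: add the absolute areas under v-t.
0–4 s: |-10| × 4 = 40 m
4–7 s: |6| × 3 = 18 m
Total distance = 58 m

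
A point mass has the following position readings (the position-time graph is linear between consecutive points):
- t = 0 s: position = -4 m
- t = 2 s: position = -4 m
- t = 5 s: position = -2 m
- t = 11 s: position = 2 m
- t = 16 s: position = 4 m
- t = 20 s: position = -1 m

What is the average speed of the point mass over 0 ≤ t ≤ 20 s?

0.65 m/s

Average speed = (total path length)/(elapsed time); on a piecewise-linear x-t graph the path length is Σ|Δx|.
0–2 s: |Δx| = |-4 − -4| = 0 m
2–5 s: |Δx| = |-2 − -4| = 2 m
5–11 s: |Δx| = |2 − -2| = 4 m
11–16 s: |Δx| = |4 − 2| = 2 m
16–20 s: |Δx| = |-1 − 4| = 5 m
Total path = 13 m; average speed = 13/20 = 0.65 m/s.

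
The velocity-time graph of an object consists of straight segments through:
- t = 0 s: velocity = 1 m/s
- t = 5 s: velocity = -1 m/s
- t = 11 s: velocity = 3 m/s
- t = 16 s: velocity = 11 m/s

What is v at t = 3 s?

On 0–5 s the graph is linear from 1 to -1 m/s: v(3) = 1 + (-1 − 1)·(3 − 0)/(5 − 0) = -0.2 m/s.

-0.2 m/s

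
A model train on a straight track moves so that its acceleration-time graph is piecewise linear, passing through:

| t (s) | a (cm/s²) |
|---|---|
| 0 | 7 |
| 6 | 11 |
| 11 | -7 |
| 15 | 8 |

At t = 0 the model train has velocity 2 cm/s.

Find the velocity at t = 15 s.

Δv equals the area under the a-t graph; then v = v₀ + Δv.
0–6 s: ½(7 + 11)(6) = 54 cm/s
6–11 s: ½(11 + -7)(5) = 10 cm/s
11–15 s: ½(-7 + 8)(4) = 2 cm/s
Δv = 66 cm/s, so v(15) = 2 + (66) = 68 cm/s.

68 cm/s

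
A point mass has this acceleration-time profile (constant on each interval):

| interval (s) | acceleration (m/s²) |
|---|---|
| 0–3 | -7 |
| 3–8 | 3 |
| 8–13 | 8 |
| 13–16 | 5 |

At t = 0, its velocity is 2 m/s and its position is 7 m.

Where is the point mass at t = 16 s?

134.5 m

On each constant-a segment, Δv = aΔt and Δx = v₀Δt + ½aΔt²; chain segment to segment.
0–3 s: v starts 2 m/s; Δx = 2·3 + ½·-7·3² = -25.5 m; v ends -19 m/s.
3–8 s: v starts -19 m/s; Δx = -19·5 + ½·3·5² = -57.5 m; v ends -4 m/s.
8–13 s: v starts -4 m/s; Δx = -4·5 + ½·8·5² = 80 m; v ends 36 m/s.
13–16 s: v starts 36 m/s; Δx = 36·3 + ½·5·3² = 130.5 m; v ends 51 m/s.
x(16) = 7 + Σ Δx = 134.5 m.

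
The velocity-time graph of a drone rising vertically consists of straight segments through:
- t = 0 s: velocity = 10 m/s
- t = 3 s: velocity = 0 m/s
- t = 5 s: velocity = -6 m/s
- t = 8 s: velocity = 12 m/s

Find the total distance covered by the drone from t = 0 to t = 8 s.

36 m

Total distance travelled is ∫|v| dt — sum the magnitudes of each area piece.
0–3 s: |½(10 + 0)(3)| = 15 m
3–5 s: |½(0 + -6)(2)| = 6 m
5–8 s: v = 0 at t = 6 s; triangle areas 3 + 12 = 15 m
Total distance = 36 m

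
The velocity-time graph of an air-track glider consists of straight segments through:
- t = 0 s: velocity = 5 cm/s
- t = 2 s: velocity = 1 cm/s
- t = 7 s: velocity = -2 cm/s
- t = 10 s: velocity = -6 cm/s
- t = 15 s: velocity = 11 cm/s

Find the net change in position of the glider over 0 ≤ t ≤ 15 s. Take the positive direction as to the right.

Displacement is the signed area under the v-t curve.
0–2 s: ½(5 + 1)(2) = 6 cm
2–7 s: ½(1 + -2)(5) = -2.5 cm
7–10 s: ½(-2 + -6)(3) = -12 cm
10–15 s: ½(-6 + 11)(5) = 12.5 cm
Net displacement = 4 cm

4 cm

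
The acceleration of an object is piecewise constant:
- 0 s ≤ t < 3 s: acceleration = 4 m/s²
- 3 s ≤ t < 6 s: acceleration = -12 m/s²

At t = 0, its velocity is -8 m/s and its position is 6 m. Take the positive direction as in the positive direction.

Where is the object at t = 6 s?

On each constant-a segment, Δv = aΔt and Δx = v₀Δt + ½aΔt²; chain segment to segment.
0–3 s: v starts -8 m/s; Δx = -8·3 + ½·4·3² = -6 m; v ends 4 m/s.
3–6 s: v starts 4 m/s; Δx = 4·3 + ½·-12·3² = -42 m; v ends -32 m/s.
x(6) = 6 + Σ Δx = -42 m.

-42 m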